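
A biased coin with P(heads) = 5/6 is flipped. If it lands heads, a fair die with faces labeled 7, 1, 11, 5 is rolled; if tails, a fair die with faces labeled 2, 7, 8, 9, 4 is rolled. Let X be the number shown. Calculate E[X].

E[X | heads] = (7+1+11+5)/4 = 6.
E[X | tails] = (2+7+8+9+4)/5 = 6.
By the law of total expectation,
E[X] = (5/6)·(6) + (1/6)·(6) = 6.

6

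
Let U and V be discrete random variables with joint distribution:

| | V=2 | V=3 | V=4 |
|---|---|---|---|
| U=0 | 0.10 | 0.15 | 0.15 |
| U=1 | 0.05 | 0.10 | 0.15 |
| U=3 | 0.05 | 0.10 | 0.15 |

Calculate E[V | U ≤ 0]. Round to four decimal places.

3.1250

P(U ≤ 0) = 0.40.
Σ V·P over the event = 2·(0.10) + 3·(0.15) + 4·(0.15) = 1.25.
E[V | U ≤ 0] = (1.25) / (0.40) = 3.1250.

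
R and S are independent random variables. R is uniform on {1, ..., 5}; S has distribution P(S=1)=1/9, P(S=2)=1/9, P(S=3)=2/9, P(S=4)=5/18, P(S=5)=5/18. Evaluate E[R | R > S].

P(R > S) = 3/10.
Summing R·P(x,y) over outcomes with R > S gives 113/90.
E[R | R > S] = (113/90) / (3/10) = 113/27.

113/27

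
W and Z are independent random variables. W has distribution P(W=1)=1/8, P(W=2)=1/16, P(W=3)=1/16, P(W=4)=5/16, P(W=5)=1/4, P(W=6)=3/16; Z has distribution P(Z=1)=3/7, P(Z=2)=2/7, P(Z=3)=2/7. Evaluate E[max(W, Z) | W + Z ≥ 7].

246/47

P(W + Z ≥ 7) = 47/112.
Summing max(W,Z)·P(x,y) over outcomes with W + Z ≥ 7 gives 123/56.
E[max(W, Z) | W + Z ≥ 7] = (123/56) / (47/112) = 246/47.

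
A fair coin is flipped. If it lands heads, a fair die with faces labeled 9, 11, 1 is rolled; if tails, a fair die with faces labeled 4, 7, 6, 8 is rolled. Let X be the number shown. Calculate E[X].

E[X | heads] = (9+11+1)/3 = 7.
E[X | tails] = (4+7+6+8)/4 = 25/4.
E[X] = (1/2)·(7) + (1/2)·(25/4) = 53/8.

53/8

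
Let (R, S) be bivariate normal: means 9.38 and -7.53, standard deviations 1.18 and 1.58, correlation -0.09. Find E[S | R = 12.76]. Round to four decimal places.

-7.9373

E[S | R=x] = μ_S + ρ(σ_S/σ_R)(x − μ_R) for jointly normal variables.
E[S | R=12.76] = -7.53 + (-0.09)·(1.58/1.18)·(12.76 − (9.38)) = -7.53 + (-0.12051)·(3.38) = -7.9373.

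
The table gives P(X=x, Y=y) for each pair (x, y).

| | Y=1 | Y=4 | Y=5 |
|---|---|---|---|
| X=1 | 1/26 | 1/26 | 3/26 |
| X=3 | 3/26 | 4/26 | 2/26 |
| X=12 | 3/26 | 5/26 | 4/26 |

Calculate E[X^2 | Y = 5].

P(Y = 5) = 9/26.
Σ X^2·P over the event = 1·(3/26) + 9·(2/26) + 144·(4/26) = 597/26.
E[X^2 | Y = 5] = (597/26) / (9/26) = 199/3.

199/3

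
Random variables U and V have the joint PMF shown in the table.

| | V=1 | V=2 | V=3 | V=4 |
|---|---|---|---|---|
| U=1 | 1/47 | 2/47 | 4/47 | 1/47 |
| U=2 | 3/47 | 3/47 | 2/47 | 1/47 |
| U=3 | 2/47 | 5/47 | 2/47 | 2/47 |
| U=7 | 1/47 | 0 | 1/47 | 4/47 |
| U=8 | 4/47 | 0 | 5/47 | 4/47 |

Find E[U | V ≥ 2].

17/4

P(V ≥ 2) = 36/47.
Summing U·P(U=x,V=y) over the conditioning event gives 153/47.
E[U | V ≥ 2] = (153/47) / (36/47) = 17/4.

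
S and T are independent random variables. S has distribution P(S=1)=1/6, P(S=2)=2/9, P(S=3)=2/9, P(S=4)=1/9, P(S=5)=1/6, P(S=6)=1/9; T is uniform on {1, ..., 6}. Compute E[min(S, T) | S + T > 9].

P(S + T > 9) = 7/54.
Summing min(S,T)·P(x,y) over outcomes with S + T > 9 gives 17/27.
E[min(S, T) | S + T > 9] = (17/27) / (7/54) = 34/7.

34/7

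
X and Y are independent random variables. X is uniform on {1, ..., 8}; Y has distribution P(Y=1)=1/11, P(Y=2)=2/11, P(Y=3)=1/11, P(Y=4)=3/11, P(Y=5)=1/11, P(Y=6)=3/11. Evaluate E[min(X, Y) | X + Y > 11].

P(X + Y > 11) = 7/44.
Summing min(X,Y)·P(x,y) over outcomes with X + Y > 11 gives 19/22.
E[min(X, Y) | X + Y > 11] = (19/22) / (7/44) = 38/7.

38/7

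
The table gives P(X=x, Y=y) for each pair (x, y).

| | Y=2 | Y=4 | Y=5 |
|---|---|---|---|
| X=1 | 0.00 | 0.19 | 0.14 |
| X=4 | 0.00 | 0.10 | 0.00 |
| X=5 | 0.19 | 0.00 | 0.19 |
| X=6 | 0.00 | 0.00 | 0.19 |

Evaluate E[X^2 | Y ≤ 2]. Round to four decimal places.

P(Y ≤ 2) = 0.19.
Summing X^2·P(X=x,Y=y) over the conditioning event gives 4.75.
E[X^2 | Y ≤ 2] = (4.75) / (0.19) = 25.0000.

25.0000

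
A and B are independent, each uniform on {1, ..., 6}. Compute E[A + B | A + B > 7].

P(A + B > 7) = 5/12.
Summing (A+B)·P(x,y) over outcomes with A + B > 7 gives 35/9.
E[A + B | A + B > 7] = (35/9) / (5/12) = 28/3.

28/3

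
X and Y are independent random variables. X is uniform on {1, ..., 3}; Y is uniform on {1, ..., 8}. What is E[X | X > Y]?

P(X > Y) = 1/8.
Summing X·P(x,y) over outcomes with X > Y gives 1/3.
E[X | X > Y] = (1/3) / (1/8) = 8/3.

8/3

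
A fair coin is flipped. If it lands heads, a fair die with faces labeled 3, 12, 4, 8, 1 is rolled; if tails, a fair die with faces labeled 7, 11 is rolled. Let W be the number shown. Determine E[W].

73/10

E[W | heads] = (3+12+4+8+1)/5 = 28/5.
E[W | tails] = (7+11)/2 = 9.
E[W] = (1/2)·(28/5) + (1/2)·(9) = 73/10.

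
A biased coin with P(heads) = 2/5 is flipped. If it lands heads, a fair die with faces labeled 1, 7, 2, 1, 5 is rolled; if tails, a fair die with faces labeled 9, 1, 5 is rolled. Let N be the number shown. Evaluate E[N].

E[N | heads] = (1+7+2+1+5)/5 = 16/5.
E[N | tails] = (9+1+5)/3 = 5.
E[N] = (2/5)·(16/5) + (3/5)·(5) = 107/25.

107/25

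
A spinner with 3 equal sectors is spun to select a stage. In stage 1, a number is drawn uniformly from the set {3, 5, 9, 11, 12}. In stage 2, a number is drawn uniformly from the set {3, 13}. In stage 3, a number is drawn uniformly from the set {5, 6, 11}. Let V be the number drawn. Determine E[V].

E[V | stage 1] = (3+5+9+11+12)/5 = 8.
E[V | stage 2] = (3+13)/2 = 8.
E[V | stage 3] = (5+6+11)/3 = 22/3.
E[V] = (1/3)·(8) + (1/3)·(8) + (1/3)·(22/3) = 70/9.

70/9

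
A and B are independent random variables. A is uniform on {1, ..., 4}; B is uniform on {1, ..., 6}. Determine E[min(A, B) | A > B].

P(A > B) = 1/4.
Summing min(A,B)·P(x,y) over outcomes with A > B gives 5/12.
E[min(A, B) | A > B] = (5/12) / (1/4) = 5/3.

5/3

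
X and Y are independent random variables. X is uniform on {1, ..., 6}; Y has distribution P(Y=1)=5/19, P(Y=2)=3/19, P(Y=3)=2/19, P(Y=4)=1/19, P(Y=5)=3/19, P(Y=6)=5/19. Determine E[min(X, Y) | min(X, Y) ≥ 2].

116/35

P(min(X, Y) ≥ 2) = 35/57.
Summing min(X,Y)·P(x,y) over outcomes with min(X, Y) ≥ 2 gives 116/57.
E[min(X, Y) | min(X, Y) ≥ 2] = (116/57) / (35/57) = 116/35.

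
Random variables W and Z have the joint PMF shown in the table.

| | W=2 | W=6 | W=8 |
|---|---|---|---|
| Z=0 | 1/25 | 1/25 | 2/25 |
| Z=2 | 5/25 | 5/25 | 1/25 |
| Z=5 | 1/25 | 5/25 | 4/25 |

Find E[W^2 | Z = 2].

P(Z = 2) = 11/25.
Σ W^2·P over the event = 4·(5/25) + 36·(5/25) + 64·(1/25) = 264/25.
E[W^2 | Z = 2] = (264/25) / (11/25) = 24.

24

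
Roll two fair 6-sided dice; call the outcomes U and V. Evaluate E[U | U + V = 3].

3/2

P(U + V = 3) = 1/18.
Summing U·P(x,y) over outcomes with U + V = 3 gives 1/12.
E[U | U + V = 3] = (1/12) / (1/18) = 3/2.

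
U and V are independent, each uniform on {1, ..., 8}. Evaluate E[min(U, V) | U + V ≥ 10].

P(U + V ≥ 10) = 7/16.
Summing min(U,V)·P(x,y) over outcomes with U + V ≥ 10 gives 67/32.
E[min(U, V) | U + V ≥ 10] = (67/32) / (7/16) = 67/14.

67/14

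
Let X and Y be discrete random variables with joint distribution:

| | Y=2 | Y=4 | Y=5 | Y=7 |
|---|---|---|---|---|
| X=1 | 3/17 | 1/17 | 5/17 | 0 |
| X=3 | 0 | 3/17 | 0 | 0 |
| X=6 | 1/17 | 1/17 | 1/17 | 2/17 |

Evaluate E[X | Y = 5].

P(Y = 5) = 6/17.
Σ X·P over the event = 1·(5/17) + 6·(1/17) = 11/17.
E[X | Y = 5] = (11/17) / (6/17) = 11/6.

11/6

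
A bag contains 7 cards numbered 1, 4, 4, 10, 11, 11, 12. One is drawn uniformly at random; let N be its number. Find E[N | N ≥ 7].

11

P(N ≥ 7) = 4/7.
Σ over the event: 10·1/7 + 11·2/7 + 12·1/7 = 44/7.
E[N | N ≥ 7] = (44/7) / (4/7) = 11.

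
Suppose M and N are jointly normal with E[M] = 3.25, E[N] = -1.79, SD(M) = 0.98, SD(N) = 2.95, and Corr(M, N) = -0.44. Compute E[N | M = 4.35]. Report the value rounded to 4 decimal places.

The regression of N on M has slope ρ·σ_N/σ_M and passes through (μ_M, μ_N).
E[N | M=4.35] = -1.79 + (-0.44)·(2.95/0.98)·(4.35 − (3.25)) = -1.79 + (-1.32449)·(1.1) = -3.2469.

-3.2469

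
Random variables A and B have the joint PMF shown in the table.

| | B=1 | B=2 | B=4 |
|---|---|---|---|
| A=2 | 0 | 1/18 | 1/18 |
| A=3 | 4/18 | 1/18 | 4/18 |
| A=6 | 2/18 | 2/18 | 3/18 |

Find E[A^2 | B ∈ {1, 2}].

P(B ∈ {1, 2}) = 5/9.
Σ A^2·P over the event = 4·(1/18) + 9·(4/18) + 9·(1/18) + 36·(2/18) + 36·(2/18) = 193/18.
E[A^2 | B ∈ {1, 2}] = (193/18) / (5/9) = 193/10.

193/10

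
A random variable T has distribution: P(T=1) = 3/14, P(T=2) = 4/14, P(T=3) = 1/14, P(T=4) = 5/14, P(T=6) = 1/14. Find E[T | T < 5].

P(T < 5) = 13/14.
Σ over the event: 1·3/14 + 2·2/7 + 3·1/14 + 4·5/14 = 17/7.
E[T | T < 5] = (17/7) / (13/14) = 34/13.

34/13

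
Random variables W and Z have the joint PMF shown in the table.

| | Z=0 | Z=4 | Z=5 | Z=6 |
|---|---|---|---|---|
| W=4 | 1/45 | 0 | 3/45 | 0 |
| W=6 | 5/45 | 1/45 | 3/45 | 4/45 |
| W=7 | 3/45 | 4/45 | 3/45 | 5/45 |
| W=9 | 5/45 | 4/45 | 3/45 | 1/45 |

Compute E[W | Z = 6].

34/5

P(Z = 6) = 2/9.
Σ W·P over the event = 6·(4/45) + 7·(5/45) + 9·(1/45) = 68/45.
E[W | Z = 6] = (68/45) / (2/9) = 34/5.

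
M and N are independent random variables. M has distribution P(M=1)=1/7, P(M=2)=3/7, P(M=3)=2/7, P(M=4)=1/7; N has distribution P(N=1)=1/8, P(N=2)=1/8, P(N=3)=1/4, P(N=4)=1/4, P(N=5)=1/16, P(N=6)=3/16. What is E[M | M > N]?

P(M > N) = 11/56.
Summing M·P(x,y) over outcomes with M > N gives 17/28.
E[M | M > N] = (17/28) / (11/56) = 34/11.

34/11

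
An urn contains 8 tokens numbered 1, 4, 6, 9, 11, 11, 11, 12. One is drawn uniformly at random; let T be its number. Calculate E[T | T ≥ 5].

10

P(T ≥ 5) = 3/4.
Σ over the event: 6·1/8 + 9·1/8 + 11·3/8 + 12·1/8 = 15/2.
E[T | T ≥ 5] = (15/2) / (3/4) = 10.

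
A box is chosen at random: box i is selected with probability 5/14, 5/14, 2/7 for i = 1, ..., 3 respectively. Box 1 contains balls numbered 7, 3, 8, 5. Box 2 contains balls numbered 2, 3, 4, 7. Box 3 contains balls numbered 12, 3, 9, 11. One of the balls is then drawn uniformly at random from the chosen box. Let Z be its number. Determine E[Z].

E[Z | box 1] = (7+3+8+5)/4 = 23/4.
E[Z | box 2] = (2+3+4+7)/4 = 4.
E[Z | box 3] = (12+3+9+11)/4 = 35/4.
By the law of total expectation,
E[Z] = (5/14)·(23/4) + (5/14)·(4) + (2/7)·(35/4) = 335/56.

335/56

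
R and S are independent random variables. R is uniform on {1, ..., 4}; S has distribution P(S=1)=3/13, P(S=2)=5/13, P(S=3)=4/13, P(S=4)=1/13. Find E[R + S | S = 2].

9/2

P(S = 2) = 5/13.
Summing (R+S)·P(x,y) over outcomes with S = 2 gives 45/26.
E[R + S | S = 2] = (45/26) / (5/13) = 9/2.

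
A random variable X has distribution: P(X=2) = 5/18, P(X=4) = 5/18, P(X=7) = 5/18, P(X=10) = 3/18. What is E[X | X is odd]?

P(X is odd) = 5/18.
Σ over the event: 7·5/18 = 35/18.
E[X | X is odd] = (35/18) / (5/18) = 7.

7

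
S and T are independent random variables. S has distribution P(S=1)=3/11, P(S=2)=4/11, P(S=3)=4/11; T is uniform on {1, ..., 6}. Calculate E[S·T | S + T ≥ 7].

P(S + T ≥ 7) = 23/66.
Summing ST·P(x,y) over outcomes with S + T ≥ 7 gives 13/3.
E[S·T | S + T ≥ 7] = (13/3) / (23/66) = 286/23.

286/23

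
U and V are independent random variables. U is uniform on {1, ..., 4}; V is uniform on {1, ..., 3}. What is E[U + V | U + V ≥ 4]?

Outcomes with U + V ≥ 4: (1,3), (2,2), (2,3), (3,1), (3,2), (3,3), (4,1), (4,2), (4,3), each with probability 1/12.
E[U + V | U + V ≥ 4] = (4 + 4 + 5 + 4 + 5 + 6 + 5 + 6 + 7) / 9 = 46/9.

46/9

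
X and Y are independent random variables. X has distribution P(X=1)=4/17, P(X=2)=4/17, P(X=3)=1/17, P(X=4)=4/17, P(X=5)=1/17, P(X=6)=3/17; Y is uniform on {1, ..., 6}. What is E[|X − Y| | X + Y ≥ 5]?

P(X + Y ≥ 5) = 27/34.
Summing |X−Y|·P(x,y) over outcomes with X + Y ≥ 5 gives 11/6.
E[|X − Y| | X + Y ≥ 5] = (11/6) / (27/34) = 187/81.

187/81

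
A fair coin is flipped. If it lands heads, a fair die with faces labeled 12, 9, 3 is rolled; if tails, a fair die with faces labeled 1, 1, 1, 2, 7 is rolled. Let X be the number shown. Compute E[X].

26/5

E[X | heads] = (12+9+3)/3 = 8.
E[X | tails] = (1+1+1+2+7)/5 = 12/5.
E[X] = (1/2)·(8) + (1/2)·(12/5) = 26/5.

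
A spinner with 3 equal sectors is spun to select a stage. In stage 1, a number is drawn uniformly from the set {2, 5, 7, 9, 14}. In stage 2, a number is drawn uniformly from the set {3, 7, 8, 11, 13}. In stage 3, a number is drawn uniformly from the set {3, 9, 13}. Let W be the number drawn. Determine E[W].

362/45

E[W | stage 1] = (2+5+7+9+14)/5 = 37/5.
E[W | stage 2] = (3+7+8+11+13)/5 = 42/5.
E[W | stage 3] = (3+9+13)/3 = 25/3.
By the law of total expectation,
E[W] = (1/3)·(37/5) + (1/3)·(42/5) + (1/3)·(25/3) = 362/45.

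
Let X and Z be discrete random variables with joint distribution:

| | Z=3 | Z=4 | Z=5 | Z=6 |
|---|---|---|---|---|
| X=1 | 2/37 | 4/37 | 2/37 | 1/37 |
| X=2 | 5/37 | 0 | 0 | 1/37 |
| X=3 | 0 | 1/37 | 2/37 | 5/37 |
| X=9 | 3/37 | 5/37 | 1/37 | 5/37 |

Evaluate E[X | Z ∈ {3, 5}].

P(Z ∈ {3, 5}) = 15/37.
Σ X·P over the event = 1·(2/37) + 1·(2/37) + 2·(5/37) + 3·(2/37) + 9·(3/37) + 9·(1/37) = 56/37.
E[X | Z ∈ {3, 5}] = (56/37) / (15/37) = 56/15.

56/15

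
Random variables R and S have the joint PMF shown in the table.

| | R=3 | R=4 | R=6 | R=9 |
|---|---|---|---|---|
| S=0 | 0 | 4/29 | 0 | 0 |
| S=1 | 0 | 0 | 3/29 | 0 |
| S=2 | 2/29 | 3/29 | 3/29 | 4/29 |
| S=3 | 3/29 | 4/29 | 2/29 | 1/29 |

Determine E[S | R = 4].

P(R = 4) = 11/29.
Σ S·P over the event = 0·(4/29) + 2·(3/29) + 3·(4/29) = 18/29.
E[S | R = 4] = (18/29) / (11/29) = 18/11.

18/11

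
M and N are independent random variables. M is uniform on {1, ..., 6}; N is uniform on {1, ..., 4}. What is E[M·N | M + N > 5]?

P(M + N > 5) = 7/12.
Summing MN·P(x,y) over outcomes with M + N > 5 gives 175/24.
E[M·N | M + N > 5] = (175/24) / (7/12) = 25/2.

25/2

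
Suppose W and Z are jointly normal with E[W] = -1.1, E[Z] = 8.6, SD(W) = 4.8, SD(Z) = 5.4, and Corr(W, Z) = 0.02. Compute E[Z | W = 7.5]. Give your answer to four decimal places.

8.7935

The regression of Z on W has slope ρ·σ_Z/σ_W and passes through (μ_W, μ_Z).
E[Z | W=7.5] = 8.6 + (0.02)·(5.4/4.8)·(7.5 − (-1.1)) = 8.6 + (0.0225)·(8.6) = 8.7935.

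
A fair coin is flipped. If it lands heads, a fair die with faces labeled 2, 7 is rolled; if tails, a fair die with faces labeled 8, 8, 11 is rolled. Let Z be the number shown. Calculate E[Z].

E[Z | heads] = (2+7)/2 = 9/2.
E[Z | tails] = (8+8+11)/3 = 9.
E[Z] = (1/2)·(9/2) + (1/2)·(9) = 27/4.

27/4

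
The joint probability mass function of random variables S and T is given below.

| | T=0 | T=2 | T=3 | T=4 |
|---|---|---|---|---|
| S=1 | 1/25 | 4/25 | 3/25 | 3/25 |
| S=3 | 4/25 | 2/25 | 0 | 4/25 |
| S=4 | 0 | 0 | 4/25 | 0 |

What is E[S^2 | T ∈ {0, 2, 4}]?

P(T ∈ {0, 2, 4}) = 18/25.
Σ S^2·P over the event = 1·(1/25) + 1·(4/25) + 1·(3/25) + 9·(4/25) + 9·(2/25) + 9·(4/25) = 98/25.
E[S^2 | T ∈ {0, 2, 4}] = (98/25) / (18/25) = 49/9.

49/9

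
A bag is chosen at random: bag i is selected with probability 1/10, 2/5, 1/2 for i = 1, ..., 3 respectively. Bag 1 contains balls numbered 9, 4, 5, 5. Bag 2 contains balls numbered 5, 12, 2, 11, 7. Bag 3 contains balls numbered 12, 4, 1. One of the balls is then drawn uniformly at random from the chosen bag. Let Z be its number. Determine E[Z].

E[Z | bag 1] = (9+4+5+5)/4 = 23/4.
E[Z | bag 2] = (5+12+2+11+7)/5 = 37/5.
E[Z | bag 3] = (12+4+1)/3 = 17/3.
By the law of total expectation,
E[Z] = (1/10)·(23/4) + (2/5)·(37/5) + (1/2)·(17/3) = 3821/600.

3821/600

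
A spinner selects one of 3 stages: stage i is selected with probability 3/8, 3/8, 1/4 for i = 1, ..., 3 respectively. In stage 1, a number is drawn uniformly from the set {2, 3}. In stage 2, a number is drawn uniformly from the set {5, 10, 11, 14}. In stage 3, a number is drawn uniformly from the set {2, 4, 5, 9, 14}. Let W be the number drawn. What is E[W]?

E[W | stage 1] = (2+3)/2 = 5/2.
E[W | stage 2] = (5+10+11+14)/4 = 10.
E[W | stage 3] = (2+4+5+9+14)/5 = 34/5.
E[W] = (3/8)·(5/2) + (3/8)·(10) + (1/4)·(34/5) = 511/80.

511/80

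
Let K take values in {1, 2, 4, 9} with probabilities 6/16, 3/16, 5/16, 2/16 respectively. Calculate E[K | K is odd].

P(K is odd) = 1/2.
Σ over the event: 1·3/8 + 9·1/8 = 3/2.
E[K | K is odd] = (3/2) / (1/2) = 3.

3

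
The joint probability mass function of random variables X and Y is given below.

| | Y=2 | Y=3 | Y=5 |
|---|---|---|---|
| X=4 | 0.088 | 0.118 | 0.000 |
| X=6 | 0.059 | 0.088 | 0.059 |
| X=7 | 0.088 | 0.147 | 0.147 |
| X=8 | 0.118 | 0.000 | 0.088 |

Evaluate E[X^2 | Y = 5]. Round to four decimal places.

50.8810

P(Y = 5) = 0.294.
Σ X^2·P over the event = 36·(0.059) + 49·(0.147) + 64·(0.088) = 14.959.
E[X^2 | Y = 5] = (14.959) / (0.294) = 50.8810.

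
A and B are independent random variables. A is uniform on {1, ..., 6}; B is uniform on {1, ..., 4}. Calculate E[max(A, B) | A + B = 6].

4

P(A + B = 6) = 1/6.
Summing max(A,B)·P(x,y) over outcomes with A + B = 6 gives 2/3.
E[max(A, B) | A + B = 6] = (2/3) / (1/6) = 4.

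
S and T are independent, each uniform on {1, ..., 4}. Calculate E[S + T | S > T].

Outcomes with S > T: (2,1), (3,1), (3,2), (4,1), (4,2), (4,3), each with probability 1/16.
E[S + T | S > T] = (3 + 4 + 5 + 5 + 6 + 7) / 6 = 5.

5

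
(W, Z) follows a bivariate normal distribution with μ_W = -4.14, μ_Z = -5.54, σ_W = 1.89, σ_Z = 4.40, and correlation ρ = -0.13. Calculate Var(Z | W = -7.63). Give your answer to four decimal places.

For a bivariate normal, Var(Z | W=x) = σ_Z²(1 − ρ²).
Var(Z | W=-7.63) = (4.40)²·(1 − (-0.13)²) = 19.36·0.9831 = 19.0328.

19.0328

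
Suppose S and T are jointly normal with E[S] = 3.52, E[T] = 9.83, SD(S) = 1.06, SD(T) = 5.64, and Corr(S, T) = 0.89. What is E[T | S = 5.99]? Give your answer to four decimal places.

21.5266

The regression of T on S has slope ρ·σ_T/σ_S and passes through (μ_S, μ_T).
E[T | S=5.99] = 9.83 + (0.89)·(5.64/1.06)·(5.99 − (3.52)) = 9.83 + (4.73547)·(2.47) = 21.5266.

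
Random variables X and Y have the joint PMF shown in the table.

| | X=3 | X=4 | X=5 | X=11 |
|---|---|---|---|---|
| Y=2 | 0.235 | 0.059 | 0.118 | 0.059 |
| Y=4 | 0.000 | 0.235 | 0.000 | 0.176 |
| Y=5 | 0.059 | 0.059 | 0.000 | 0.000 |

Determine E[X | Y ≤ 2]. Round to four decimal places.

P(Y ≤ 2) = 0.471.
Σ X·P over the event = 3·(0.235) + 4·(0.059) + 5·(0.118) + 11·(0.059) = 2.180.
E[X | Y ≤ 2] = (2.180) / (0.471) = 4.6285.

4.6285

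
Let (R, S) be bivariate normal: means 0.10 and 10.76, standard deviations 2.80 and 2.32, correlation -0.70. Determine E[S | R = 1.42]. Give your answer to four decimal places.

E[S | R=x] = μ_S + ρ(σ_S/σ_R)(x − μ_R) for jointly normal variables.
E[S | R=1.42] = 10.76 + (-0.70)·(2.32/2.80)·(1.42 − (0.10)) = 10.76 + (-0.58)·(1.32) = 9.9944.

9.9944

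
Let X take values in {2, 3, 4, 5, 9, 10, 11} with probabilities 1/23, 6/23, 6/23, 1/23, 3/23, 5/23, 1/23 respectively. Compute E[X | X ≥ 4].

P(X ≥ 4) = 16/23.
Σ over the event: 4·6/23 + 5·1/23 + 9·3/23 + 10·5/23 + 11·1/23 = 117/23.
E[X | X ≥ 4] = (117/23) / (16/23) = 117/16.

117/16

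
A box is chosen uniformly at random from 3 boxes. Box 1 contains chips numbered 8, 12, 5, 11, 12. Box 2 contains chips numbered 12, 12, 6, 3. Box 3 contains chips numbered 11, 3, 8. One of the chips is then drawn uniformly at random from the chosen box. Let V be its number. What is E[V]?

1511/180

E[V | box 1] = (8+12+5+11+12)/5 = 48/5.
E[V | box 2] = (12+12+6+3)/4 = 33/4.
E[V | box 3] = (11+3+8)/3 = 22/3.
E[V] = (1/3)·(48/5) + (1/3)·(33/4) + (1/3)·(22/3) = 1511/180.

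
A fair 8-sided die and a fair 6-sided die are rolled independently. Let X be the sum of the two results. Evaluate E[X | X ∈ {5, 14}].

34/5

P(X ∈ {5, 14}) = 5/48.
Σ over the event: 5·1/12 + 14·1/48 = 17/24.
E[X | X ∈ {5, 14}] = (17/24) / (5/48) = 34/5.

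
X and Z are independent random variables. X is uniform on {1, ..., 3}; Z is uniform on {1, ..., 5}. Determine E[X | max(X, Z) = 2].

5/3

P(max(X, Z) = 2) = 1/5.
Summing X·P(x,y) over outcomes with max(X, Z) = 2 gives 1/3.
E[X | max(X, Z) = 2] = (1/3) / (1/5) = 5/3.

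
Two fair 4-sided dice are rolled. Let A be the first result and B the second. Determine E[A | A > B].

Outcomes with A > B: (2,1), (3,1), (3,2), (4,1), (4,2), (4,3), each with probability 1/16.
E[A | A > B] = (2 + 3 + 3 + 4 + 4 + 4) / 6 = 10/3.

10/3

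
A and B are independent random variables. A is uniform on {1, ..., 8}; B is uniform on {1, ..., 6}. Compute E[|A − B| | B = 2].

11/4

Outcomes with B = 2: (1,2), (2,2), (3,2), (4,2), (5,2), (6,2), (7,2), (8,2), each with probability 1/48.
E[|A − B| | B = 2] = (1 + 0 + 1 + 2 + 3 + 4 + 5 + 6) / 8 = 11/4.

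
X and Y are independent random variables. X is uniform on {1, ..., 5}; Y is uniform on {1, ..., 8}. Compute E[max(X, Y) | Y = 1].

Outcomes with Y = 1: (1,1), (2,1), (3,1), (4,1), (5,1), each with probability 1/40.
E[max(X, Y) | Y = 1] = (1 + 2 + 3 + 4 + 5) / 5 = 3.

3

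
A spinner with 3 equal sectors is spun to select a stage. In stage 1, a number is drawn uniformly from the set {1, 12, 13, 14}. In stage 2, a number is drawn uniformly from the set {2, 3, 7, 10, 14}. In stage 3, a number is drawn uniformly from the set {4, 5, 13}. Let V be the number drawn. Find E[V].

368/45

E[V | stage 1] = (1+12+13+14)/4 = 10.
E[V | stage 2] = (2+3+7+10+14)/5 = 36/5.
E[V | stage 3] = (4+5+13)/3 = 22/3.
E[V] = (1/3)·(10) + (1/3)·(36/5) + (1/3)·(22/3) = 368/45.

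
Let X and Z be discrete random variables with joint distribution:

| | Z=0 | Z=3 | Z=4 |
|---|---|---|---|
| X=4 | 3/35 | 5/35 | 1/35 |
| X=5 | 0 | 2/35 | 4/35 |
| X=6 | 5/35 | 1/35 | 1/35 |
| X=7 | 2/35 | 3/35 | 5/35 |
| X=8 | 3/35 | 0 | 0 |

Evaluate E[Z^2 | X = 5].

41/3

P(X = 5) = 6/35.
Σ Z^2·P over the event = 9·(2/35) + 16·(4/35) = 82/35.
E[Z^2 | X = 5] = (82/35) / (6/35) = 41/3.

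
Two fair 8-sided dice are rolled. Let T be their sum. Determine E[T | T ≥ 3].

P(T ≥ 3) = 63/64.
E[T | T ≥ 3] = (287/32) / (63/64) = 82/9.

82/9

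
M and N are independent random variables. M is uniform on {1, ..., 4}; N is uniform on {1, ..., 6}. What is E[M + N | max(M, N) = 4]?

44/7

Outcomes with max(M, N) = 4: (1,4), (2,4), (3,4), (4,1), (4,2), (4,3), (4,4), each with probability 1/24.
E[M + N | max(M, N) = 4] = (5 + 6 + 7 + 5 + 6 + 7 + 8) / 7 = 44/7.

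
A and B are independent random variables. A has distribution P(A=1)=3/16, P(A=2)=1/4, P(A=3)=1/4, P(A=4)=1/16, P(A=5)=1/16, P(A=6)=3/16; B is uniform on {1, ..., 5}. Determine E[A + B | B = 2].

41/8

P(B = 2) = 1/5.
Summing (A+B)·P(x,y) over outcomes with B = 2 gives 41/40.
E[A + B | B = 2] = (41/40) / (1/5) = 41/8.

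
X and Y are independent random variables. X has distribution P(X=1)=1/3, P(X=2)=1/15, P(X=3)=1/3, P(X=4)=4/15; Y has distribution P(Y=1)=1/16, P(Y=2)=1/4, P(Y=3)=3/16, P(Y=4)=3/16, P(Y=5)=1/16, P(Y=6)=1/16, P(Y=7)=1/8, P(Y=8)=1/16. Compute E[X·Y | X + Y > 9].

P(X + Y > 9) = 2/15.
Summing XY·P(x,y) over outcomes with X + Y > 9 gives 397/120.
E[X·Y | X + Y > 9] = (397/120) / (2/15) = 397/16.

397/16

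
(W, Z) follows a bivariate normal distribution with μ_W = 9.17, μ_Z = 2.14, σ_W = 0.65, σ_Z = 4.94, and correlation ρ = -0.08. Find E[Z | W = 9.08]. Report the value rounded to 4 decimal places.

2.1947

The regression of Z on W has slope ρ·σ_Z/σ_W and passes through (μ_W, μ_Z).
E[Z | W=9.08] = 2.14 + (-0.08)·(4.94/0.65)·(9.08 − (9.17)) = 2.14 + (-0.608)·(-0.09) = 2.1947.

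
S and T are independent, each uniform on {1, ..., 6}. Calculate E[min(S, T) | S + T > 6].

P(S + T > 6) = 7/12.
Summing min(S,T)·P(x,y) over outcomes with S + T > 6 gives 23/12.
E[min(S, T) | S + T > 6] = (23/12) / (7/12) = 23/7.

23/7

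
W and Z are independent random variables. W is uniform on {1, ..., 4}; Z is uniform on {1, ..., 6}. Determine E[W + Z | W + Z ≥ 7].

P(W + Z ≥ 7) = 5/12.
Summing (W+Z)·P(x,y) over outcomes with W + Z ≥ 7 gives 10/3.
E[W + Z | W + Z ≥ 7] = (10/3) / (5/12) = 8.

8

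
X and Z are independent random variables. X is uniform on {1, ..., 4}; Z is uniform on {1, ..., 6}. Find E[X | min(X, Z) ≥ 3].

7/2

P(min(X, Z) ≥ 3) = 1/3.
Summing X·P(x,y) over outcomes with min(X, Z) ≥ 3 gives 7/6.
E[X | min(X, Z) ≥ 3] = (7/6) / (1/3) = 7/2.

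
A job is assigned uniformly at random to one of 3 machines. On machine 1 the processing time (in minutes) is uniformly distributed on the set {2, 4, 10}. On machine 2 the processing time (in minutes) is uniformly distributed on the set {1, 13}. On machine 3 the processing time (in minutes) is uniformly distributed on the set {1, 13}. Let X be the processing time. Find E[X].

E[X | machine 1] = (2+4+10)/3 = 16/3.
E[X | machine 2] = (1+13)/2 = 7.
E[X | machine 3] = (1+13)/2 = 7.
By the law of total expectation,
E[X] = (1/3)·(16/3) + (1/3)·(7) + (1/3)·(7) = 58/9.

58/9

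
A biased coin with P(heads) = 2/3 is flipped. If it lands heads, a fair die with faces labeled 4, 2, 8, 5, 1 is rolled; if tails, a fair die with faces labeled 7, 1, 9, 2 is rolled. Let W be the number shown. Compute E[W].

E[W | heads] = (4+2+8+5+1)/5 = 4.
E[W | tails] = (7+1+9+2)/4 = 19/4.
E[W] = (2/3)·(4) + (1/3)·(19/4) = 17/4.

17/4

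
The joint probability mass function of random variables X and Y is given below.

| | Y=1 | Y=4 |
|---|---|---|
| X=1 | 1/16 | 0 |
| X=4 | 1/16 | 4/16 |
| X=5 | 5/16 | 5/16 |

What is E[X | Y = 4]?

P(Y = 4) = 9/16.
Summing X·P(X=x,Y=y) over the conditioning event gives 41/16.
E[X | Y = 4] = (41/16) / (9/16) = 41/9.

41/9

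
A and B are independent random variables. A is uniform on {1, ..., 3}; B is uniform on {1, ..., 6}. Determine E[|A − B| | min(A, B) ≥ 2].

Outcomes with min(A, B) ≥ 2: (2,2), (2,3), (2,4), (2,5), (2,6), (3,2), (3,3), (3,4), (3,5), (3,6), each with probability 1/18.
E[|A − B| | min(A, B) ≥ 2] = (0 + 1 + 2 + 3 + 4 + 1 + 0 + 1 + 2 + 3) / 10 = 17/10.

17/10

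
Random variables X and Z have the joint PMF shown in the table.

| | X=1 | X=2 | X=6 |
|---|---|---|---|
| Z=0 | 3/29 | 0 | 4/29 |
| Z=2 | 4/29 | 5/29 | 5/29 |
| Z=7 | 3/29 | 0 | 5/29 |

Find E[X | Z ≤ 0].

27/7

P(Z ≤ 0) = 7/29.
Σ X·P over the event = 1·(3/29) + 6·(4/29) = 27/29.
E[X | Z ≤ 0] = (27/29) / (7/29) = 27/7.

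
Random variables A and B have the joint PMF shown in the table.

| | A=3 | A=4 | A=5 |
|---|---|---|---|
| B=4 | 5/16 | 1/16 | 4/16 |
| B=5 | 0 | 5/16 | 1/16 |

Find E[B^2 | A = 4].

P(A = 4) = 3/8.
Σ B^2·P over the event = 16·(1/16) + 25·(5/16) = 141/16.
E[B^2 | A = 4] = (141/16) / (3/8) = 47/2.

47/2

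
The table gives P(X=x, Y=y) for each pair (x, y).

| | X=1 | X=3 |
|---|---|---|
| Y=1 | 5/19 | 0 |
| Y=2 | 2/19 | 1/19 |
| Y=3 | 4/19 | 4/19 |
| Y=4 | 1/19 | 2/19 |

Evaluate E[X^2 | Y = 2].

P(Y = 2) = 3/19.
Σ X^2·P over the event = 1·(2/19) + 9·(1/19) = 11/19.
E[X^2 | Y = 2] = (11/19) / (3/19) = 11/3.

11/3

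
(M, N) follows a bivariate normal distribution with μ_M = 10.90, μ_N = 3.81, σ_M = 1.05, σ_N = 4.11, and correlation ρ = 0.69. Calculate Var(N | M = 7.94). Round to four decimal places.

The conditional variance in a bivariate normal is σ_N²(1 − ρ²), independent of x.
Var(N | M=7.94) = (4.11)²·(1 − (0.69)²) = 16.8921·0.5239 = 8.8498.

8.8498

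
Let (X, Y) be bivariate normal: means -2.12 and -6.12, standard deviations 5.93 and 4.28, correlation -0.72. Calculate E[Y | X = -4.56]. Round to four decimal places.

-4.8520

The regression of Y on X has slope ρ·σ_Y/σ_X and passes through (μ_X, μ_Y).
E[Y | X=-4.56] = -6.12 + (-0.72)·(4.28/5.93)·(-4.56 − (-2.12)) = -6.12 + (-0.51966)·(-2.44) = -4.8520.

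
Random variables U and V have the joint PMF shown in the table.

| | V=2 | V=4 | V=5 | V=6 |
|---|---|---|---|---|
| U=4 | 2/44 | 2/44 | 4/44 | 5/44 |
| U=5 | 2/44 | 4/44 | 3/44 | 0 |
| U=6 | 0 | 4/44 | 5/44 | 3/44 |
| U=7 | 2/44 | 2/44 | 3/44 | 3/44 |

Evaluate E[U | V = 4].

P(V = 4) = 3/11.
Σ U·P over the event = 4·(2/44) + 5·(4/44) + 6·(4/44) + 7·(2/44) = 3/2.
E[U | V = 4] = (3/2) / (3/11) = 11/2.

11/2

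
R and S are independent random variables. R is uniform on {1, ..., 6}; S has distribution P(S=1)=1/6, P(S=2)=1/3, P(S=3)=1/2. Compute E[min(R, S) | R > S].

24/11

P(R > S) = 11/18.
Summing min(R,S)·P(x,y) over outcomes with R > S gives 4/3.
E[min(R, S) | R > S] = (4/3) / (11/18) = 24/11.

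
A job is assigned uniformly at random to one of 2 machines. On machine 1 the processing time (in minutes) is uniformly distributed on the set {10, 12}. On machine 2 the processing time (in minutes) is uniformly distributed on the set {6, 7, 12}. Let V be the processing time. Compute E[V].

E[V | machine 1] = (10+12)/2 = 11.
E[V | machine 2] = (6+7+12)/3 = 25/3.
E[V] = (1/2)·(11) + (1/2)·(25/3) = 29/3.

29/3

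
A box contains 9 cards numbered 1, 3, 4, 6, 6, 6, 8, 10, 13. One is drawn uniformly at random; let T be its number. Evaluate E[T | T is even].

P(T is even) = 2/3.
Σ over the event: 4·1/9 + 6·1/3 + 8·1/9 + 10·1/9 = 40/9.
E[T | T is even] = (40/9) / (2/3) = 20/3.

20/3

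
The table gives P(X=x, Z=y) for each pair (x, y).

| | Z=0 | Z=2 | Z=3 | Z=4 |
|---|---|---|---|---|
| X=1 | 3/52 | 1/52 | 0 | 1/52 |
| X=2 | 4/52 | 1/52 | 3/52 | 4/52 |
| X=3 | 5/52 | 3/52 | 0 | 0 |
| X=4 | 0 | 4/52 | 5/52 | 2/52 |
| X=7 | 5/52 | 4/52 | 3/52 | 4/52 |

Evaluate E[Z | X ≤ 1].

6/5

P(X ≤ 1) = 5/52.
Σ Z·P over the event = 0·(3/52) + 2·(1/52) + 4·(1/52) = 3/26.
E[Z | X ≤ 1] = (3/26) / (5/52) = 6/5.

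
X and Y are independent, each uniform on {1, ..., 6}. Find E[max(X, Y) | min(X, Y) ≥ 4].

P(min(X, Y) ≥ 4) = 1/4.
Summing max(X,Y)·P(x,y) over outcomes with min(X, Y) ≥ 4 gives 49/36.
E[max(X, Y) | min(X, Y) ≥ 4] = (49/36) / (1/4) = 49/9.

49/9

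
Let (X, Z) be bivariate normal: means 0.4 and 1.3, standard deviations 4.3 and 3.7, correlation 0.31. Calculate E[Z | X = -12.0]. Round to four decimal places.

-2.0076

For a bivariate normal, E[Z | X=x] = μ_Z + ρ·(σ_Z/σ_X)·(x − μ_X).
E[Z | X=-12.0] = 1.3 + (0.31)·(3.7/4.3)·(-12.0 − (0.4)) = 1.3 + (0.26674)·(-12.4) = -2.0076.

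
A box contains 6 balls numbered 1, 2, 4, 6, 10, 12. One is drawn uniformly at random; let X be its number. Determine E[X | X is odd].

P(X is odd) = 1/6.
Σ over the event: 1·1/6 = 1/6.
E[X | X is odd] = (1/6) / (1/6) = 1.

1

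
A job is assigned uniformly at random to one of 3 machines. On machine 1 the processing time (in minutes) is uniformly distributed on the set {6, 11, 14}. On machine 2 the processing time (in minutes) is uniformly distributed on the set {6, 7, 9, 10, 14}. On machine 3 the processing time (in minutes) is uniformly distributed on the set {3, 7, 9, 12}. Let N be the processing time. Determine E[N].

1637/180

E[N | machine 1] = (6+11+14)/3 = 31/3.
E[N | machine 2] = (6+7+9+10+14)/5 = 46/5.
E[N | machine 3] = (3+7+9+12)/4 = 31/4.
By the law of total expectation,
E[N] = (1/3)·(31/3) + (1/3)·(46/5) + (1/3)·(31/4) = 1637/180.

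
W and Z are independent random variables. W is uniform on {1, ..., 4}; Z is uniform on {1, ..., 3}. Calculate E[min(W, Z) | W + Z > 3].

17/9

P(W + Z > 3) = 3/4.
Summing min(W,Z)·P(x,y) over outcomes with W + Z > 3 gives 17/12.
E[min(W, Z) | W + Z > 3] = (17/12) / (3/4) = 17/9.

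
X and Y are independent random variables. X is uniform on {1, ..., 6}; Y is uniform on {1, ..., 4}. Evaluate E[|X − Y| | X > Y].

P(X > Y) = 7/12.
Summing |X−Y|·P(x,y) over outcomes with X > Y gives 17/12.
E[|X − Y| | X > Y] = (17/12) / (7/12) = 17/7.

17/7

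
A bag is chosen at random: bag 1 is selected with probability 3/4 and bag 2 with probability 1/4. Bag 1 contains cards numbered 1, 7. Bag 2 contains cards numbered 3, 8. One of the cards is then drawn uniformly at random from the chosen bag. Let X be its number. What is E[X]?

E[X | bag 1] = (1+7)/2 = 4.
E[X | bag 2] = (3+8)/2 = 11/2.
By the law of total expectation,
E[X] = (3/4)·(4) + (1/4)·(11/2) = 35/8.

35/8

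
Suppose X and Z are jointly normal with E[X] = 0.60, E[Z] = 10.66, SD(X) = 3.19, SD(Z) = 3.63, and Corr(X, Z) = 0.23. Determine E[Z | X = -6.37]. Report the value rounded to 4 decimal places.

The regression of Z on X has slope ρ·σ_Z/σ_X and passes through (μ_X, μ_Z).
E[Z | X=-6.37] = 10.66 + (0.23)·(3.63/3.19)·(-6.37 − (0.60)) = 10.66 + (0.26172)·(-6.97) = 8.8358.

8.8358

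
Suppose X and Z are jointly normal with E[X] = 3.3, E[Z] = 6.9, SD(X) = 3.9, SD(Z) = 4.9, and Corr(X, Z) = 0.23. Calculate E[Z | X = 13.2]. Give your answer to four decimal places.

The regression of Z on X has slope ρ·σ_Z/σ_X and passes through (μ_X, μ_Z).
E[Z | X=13.2] = 6.9 + (0.23)·(4.9/3.9)·(13.2 − (3.3)) = 6.9 + (0.28897)·(9.9) = 9.7608.

9.7608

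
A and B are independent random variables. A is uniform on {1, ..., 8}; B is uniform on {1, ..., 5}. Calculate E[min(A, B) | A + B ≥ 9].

P(A + B ≥ 9) = 3/8.
Summing min(A,B)·P(x,y) over outcomes with A + B ≥ 9 gives 27/20.
E[min(A, B) | A + B ≥ 9] = (27/20) / (3/8) = 18/5.

18/5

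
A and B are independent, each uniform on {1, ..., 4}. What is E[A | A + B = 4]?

P(A + B = 4) = 3/16.
Summing A·P(x,y) over outcomes with A + B = 4 gives 3/8.
E[A | A + B = 4] = (3/8) / (3/16) = 2.

2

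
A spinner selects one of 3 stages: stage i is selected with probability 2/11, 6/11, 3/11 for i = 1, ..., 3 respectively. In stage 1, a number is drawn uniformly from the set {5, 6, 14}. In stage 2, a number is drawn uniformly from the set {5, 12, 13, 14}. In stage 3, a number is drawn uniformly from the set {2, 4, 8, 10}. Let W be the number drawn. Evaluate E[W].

302/33

E[W | stage 1] = (5+6+14)/3 = 25/3.
E[W | stage 2] = (5+12+13+14)/4 = 11.
E[W | stage 3] = (2+4+8+10)/4 = 6.
By the law of total expectation,
E[W] = (2/11)·(25/3) + (6/11)·(11) + (3/11)·(6) = 302/33.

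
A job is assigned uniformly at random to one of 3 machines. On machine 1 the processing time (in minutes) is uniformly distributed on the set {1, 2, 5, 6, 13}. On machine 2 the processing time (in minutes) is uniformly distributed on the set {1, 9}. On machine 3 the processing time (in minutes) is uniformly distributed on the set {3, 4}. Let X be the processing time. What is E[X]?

139/30

E[X | machine 1] = (1+2+5+6+13)/5 = 27/5.
E[X | machine 2] = (1+9)/2 = 5.
E[X | machine 3] = (3+4)/2 = 7/2.
By the law of total expectation,
E[X] = (1/3)·(27/5) + (1/3)·(5) + (1/3)·(7/2) = 139/30.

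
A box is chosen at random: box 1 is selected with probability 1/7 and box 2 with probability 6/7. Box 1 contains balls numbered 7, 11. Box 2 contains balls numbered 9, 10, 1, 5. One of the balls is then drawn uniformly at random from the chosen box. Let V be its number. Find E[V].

93/14

E[V | box 1] = (7+11)/2 = 9.
E[V | box 2] = (9+10+1+5)/4 = 25/4.
E[V] = (1/7)·(9) + (6/7)·(25/4) = 93/14.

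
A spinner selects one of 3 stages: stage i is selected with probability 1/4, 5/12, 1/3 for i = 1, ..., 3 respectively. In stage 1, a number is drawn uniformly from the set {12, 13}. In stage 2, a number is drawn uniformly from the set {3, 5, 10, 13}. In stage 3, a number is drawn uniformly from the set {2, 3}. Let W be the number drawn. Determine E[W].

115/16

E[W | stage 1] = (12+13)/2 = 25/2.
E[W | stage 2] = (3+5+10+13)/4 = 31/4.
E[W | stage 3] = (2+3)/2 = 5/2.
By the law of total expectation,
E[W] = (1/4)·(25/2) + (5/12)·(31/4) + (1/3)·(5/2) = 115/16.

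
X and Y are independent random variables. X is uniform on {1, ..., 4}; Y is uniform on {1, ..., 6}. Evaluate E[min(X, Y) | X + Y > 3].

47/21

P(X + Y > 3) = 7/8.
Summing min(X,Y)·P(x,y) over outcomes with X + Y > 3 gives 47/24.
E[min(X, Y) | X + Y > 3] = (47/24) / (7/8) = 47/21.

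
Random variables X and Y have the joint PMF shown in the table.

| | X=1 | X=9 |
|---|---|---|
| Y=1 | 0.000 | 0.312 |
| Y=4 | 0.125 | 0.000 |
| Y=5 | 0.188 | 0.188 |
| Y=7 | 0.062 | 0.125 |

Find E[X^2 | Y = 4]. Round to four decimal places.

P(Y = 4) = 0.125.
Σ X^2·P over the event = 1·(0.125) = 0.125.
E[X^2 | Y = 4] = (0.125) / (0.125) = 1.0000.

1.0000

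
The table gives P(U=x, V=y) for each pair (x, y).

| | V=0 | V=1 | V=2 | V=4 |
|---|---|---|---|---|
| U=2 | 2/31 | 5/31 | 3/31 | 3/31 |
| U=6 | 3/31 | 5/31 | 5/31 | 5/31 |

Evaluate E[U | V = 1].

4

P(V = 1) = 10/31.
Σ U·P over the event = 2·(5/31) + 6·(5/31) = 40/31.
E[U | V = 1] = (40/31) / (10/31) = 4.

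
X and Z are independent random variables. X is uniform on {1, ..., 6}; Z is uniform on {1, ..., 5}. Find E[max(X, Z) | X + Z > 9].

17/3

P(X + Z > 9) = 1/10.
Summing max(X,Z)·P(x,y) over outcomes with X + Z > 9 gives 17/30.
E[max(X, Z) | X + Z > 9] = (17/30) / (1/10) = 17/3.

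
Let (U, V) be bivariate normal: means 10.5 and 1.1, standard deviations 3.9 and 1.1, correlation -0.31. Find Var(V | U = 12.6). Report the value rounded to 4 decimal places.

1.0937

The conditional variance in a bivariate normal is σ_V²(1 − ρ²), independent of x.
Var(V | U=12.6) = (1.1)²·(1 − (-0.31)²) = 1.21·0.9039 = 1.0937.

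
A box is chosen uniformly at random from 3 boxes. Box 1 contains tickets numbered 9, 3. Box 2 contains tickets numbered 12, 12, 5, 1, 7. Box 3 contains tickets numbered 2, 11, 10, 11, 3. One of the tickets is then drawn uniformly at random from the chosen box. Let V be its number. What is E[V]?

104/15

E[V | box 1] = (9+3)/2 = 6.
E[V | box 2] = (12+12+5+1+7)/5 = 37/5.
E[V | box 3] = (2+11+10+11+3)/5 = 37/5.
By the law of total expectation,
E[V] = (1/3)·(6) + (1/3)·(37/5) + (1/3)·(37/5) = 104/15.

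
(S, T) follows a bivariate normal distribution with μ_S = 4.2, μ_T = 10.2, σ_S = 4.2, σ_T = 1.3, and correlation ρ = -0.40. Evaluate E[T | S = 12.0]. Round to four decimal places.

For a bivariate normal, E[T | S=x] = μ_T + ρ·(σ_T/σ_S)·(x − μ_S).
E[T | S=12.0] = 10.2 + (-0.40)·(1.3/4.2)·(12.0 − (4.2)) = 10.2 + (-0.12381)·(7.8) = 9.2343.

9.2343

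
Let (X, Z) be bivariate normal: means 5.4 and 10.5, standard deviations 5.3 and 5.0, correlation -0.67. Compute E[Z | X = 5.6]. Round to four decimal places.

10.3736

E[Z | X=x] = μ_Z + ρ(σ_Z/σ_X)(x − μ_X) for jointly normal variables.
E[Z | X=5.6] = 10.5 + (-0.67)·(5.0/5.3)·(5.6 − (5.4)) = 10.5 + (-0.63208)·(0.2) = 10.3736.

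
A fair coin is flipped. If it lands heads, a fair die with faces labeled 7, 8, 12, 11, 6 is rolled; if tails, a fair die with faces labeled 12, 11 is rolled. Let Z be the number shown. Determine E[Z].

203/20

E[Z | heads] = (7+8+12+11+6)/5 = 44/5.
E[Z | tails] = (12+11)/2 = 23/2.
By the law of total expectation,
E[Z] = (1/2)·(44/5) + (1/2)·(23/2) = 203/20.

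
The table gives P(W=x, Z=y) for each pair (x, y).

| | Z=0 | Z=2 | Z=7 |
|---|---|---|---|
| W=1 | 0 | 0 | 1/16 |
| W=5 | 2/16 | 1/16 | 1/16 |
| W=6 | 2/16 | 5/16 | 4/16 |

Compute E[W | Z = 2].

P(Z = 2) = 3/8.
Σ W·P over the event = 5·(1/16) + 6·(5/16) = 35/16.
E[W | Z = 2] = (35/16) / (3/8) = 35/6.

35/6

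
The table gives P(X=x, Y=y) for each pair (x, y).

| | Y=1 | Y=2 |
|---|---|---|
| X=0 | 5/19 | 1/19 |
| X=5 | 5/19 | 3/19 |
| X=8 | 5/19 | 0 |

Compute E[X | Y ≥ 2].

P(Y ≥ 2) = 4/19.
Σ X·P over the event = 0·(1/19) + 5·(3/19) = 15/19.
E[X | Y ≥ 2] = (15/19) / (4/19) = 15/4.

15/4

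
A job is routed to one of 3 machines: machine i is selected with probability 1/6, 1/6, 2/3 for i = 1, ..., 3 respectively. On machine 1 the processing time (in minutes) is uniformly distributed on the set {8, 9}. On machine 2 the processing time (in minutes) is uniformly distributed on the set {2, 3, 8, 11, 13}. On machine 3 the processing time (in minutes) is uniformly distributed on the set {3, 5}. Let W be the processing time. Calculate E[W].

319/60

E[W | machine 1] = (8+9)/2 = 17/2.
E[W | machine 2] = (2+3+8+11+13)/5 = 37/5.
E[W | machine 3] = (3+5)/2 = 4.
E[W] = (1/6)·(17/2) + (1/6)·(37/5) + (2/3)·(4) = 319/60.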